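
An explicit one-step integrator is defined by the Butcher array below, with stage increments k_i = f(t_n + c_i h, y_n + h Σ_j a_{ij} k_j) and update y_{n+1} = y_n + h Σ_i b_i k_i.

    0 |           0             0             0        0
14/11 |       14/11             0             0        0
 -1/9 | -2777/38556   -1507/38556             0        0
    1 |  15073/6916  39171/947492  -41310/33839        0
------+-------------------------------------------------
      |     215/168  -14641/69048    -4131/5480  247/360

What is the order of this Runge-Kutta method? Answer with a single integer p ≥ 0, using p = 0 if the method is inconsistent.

b = (215/168, -14641/69048, -4131/5480, 247/360)
c = (0, 14/11, -1/9, 1)
Ac = (0, 0, -137/2754, 93/494)
Σ b_i: 215/168·1 + (-14641/69048)·1 + (-4131/5480)·1 + 247/360·1 = 1 ✓
b·c: (-14641/69048)·14/11 + (-4131/5480)·(-1/9) + 247/360·1 = 1/2 ✓
b·c²: (-14641/69048)·196/121 + (-4131/5480)·1/81 + 247/360·1 = 1/3 ✓
b·Ac: (-4131/5480)·(-137/2754) + 247/360·93/494 = 1/6 ✓
b·c³: (-14641/69048)·2744/1331 + (-4131/5480)·(-1/729) + 247/360·1 = 1/4 ✓
b·(c∘Ac): (-4131/5480)·137/24786 + 247/360·93/494 = 1/8 ✓
b·Ac²: (-4131/5480)·(-959/15147) + 247/360·141/2717 = 1/12 ✓
b·A²c: 247/360·15/247 = 1/24 ✓; 4 stages ⇒ order 4.

4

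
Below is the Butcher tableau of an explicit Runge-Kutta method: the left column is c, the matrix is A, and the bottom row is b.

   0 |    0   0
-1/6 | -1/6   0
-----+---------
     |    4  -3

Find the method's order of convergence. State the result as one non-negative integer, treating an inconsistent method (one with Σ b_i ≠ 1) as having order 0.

b = (4, -3)
c = (0, -1/6)
Σ b_i: 4·1 + (-3)·1 = 1 ✓
b·c: (-3)·(-1/6) = 1/2 ✓; 2 stages ⇒ order 2.

2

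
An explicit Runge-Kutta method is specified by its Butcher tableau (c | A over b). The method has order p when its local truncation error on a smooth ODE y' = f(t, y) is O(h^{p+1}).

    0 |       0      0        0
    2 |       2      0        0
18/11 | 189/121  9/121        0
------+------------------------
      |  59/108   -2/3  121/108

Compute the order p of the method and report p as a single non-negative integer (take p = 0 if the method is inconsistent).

b = (59/108, -2/3, 121/108)
c = (0, 2, 18/11)
Ac = (0, 0, 18/121)
Σ b_i: 59/108·1 + (-2/3)·1 + 121/108·1 = 1 ✓
b·c: (-2/3)·2 + 121/108·18/11 = 1/2 ✓
b·c²: (-2/3)·4 + 121/108·324/121 = 1/3 ✓
b·Ac: 121/108·18/121 = 1/6 ✓; 3 stages ⇒ order 3.

3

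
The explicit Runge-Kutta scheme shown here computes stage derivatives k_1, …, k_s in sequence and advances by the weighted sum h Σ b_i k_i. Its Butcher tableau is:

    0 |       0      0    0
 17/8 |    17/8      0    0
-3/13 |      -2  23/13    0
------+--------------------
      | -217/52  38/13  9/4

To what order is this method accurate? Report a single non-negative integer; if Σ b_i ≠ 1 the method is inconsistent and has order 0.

b = (-217/52, 38/13, 9/4)
c = (0, 17/8, -3/13)
Ac = (0, 0, 391/104)
Σ b_i: (-217/52)·1 + 38/13·1 + 9/4·1 = 1 ✓
b·c: 38/13·17/8 + 9/4·(-3/13) = 74/13 ≠ 1/2 ⇒ order 1.

1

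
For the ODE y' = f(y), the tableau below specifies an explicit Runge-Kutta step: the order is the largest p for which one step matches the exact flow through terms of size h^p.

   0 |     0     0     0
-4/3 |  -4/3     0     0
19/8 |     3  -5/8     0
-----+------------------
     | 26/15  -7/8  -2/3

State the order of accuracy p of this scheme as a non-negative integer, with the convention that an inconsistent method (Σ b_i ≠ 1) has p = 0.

0

b = (26/15, -7/8, -2/3)
c = (0, -4/3, 19/8)
Ac = (0, 0, 5/6)
Σ b_i: 26/15·1 + (-7/8)·1 + (-2/3)·1 = 23/120 ≠ 1 ⇒ order 0.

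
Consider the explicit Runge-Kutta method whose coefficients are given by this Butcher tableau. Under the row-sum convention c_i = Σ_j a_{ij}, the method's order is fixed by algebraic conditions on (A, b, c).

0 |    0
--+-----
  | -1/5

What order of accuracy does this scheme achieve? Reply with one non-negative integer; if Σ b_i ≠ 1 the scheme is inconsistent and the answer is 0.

0

b = (-1/5)
c = (0)
Σ b_i: (-1/5)·1 = -1/5 ≠ 1 ⇒ order 0.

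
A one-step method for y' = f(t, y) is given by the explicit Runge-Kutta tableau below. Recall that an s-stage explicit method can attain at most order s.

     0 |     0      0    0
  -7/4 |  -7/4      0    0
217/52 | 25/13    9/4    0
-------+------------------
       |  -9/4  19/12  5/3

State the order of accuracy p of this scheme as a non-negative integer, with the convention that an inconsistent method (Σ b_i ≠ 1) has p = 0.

b = (-9/4, 19/12, 5/3)
c = (0, -7/4, 217/52)
Ac = (0, 0, -63/16)
Σ b_i: (-9/4)·1 + 19/12·1 + 5/3·1 = 1 ✓
b·c: 19/12·(-7/4) + 5/3·217/52 = 2611/624 ≠ 1/2 ⇒ order 1.

1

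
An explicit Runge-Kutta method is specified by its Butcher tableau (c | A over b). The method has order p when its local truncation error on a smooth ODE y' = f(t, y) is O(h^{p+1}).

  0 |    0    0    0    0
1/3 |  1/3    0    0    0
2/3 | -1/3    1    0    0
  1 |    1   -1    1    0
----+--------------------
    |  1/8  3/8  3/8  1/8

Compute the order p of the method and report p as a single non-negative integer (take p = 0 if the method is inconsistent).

b = (1/8, 3/8, 3/8, 1/8)
c = (0, 1/3, 2/3, 1)
Ac = (0, 0, 1/3, 1/3)
Σ b_i: 1/8·1 + 3/8·1 + 3/8·1 + 1/8·1 = 1 ✓
b·c: 3/8·1/3 + 3/8·2/3 + 1/8·1 = 1/2 ✓
b·c²: 3/8·1/9 + 3/8·4/9 + 1/8·1 = 1/3 ✓
b·Ac: 3/8·1/3 + 1/8·1/3 = 1/6 ✓
b·c³: 3/8·1/27 + 3/8·8/27 + 1/8·1 = 1/4 ✓
b·(c∘Ac): 3/8·2/9 + 1/8·1/3 = 1/8 ✓
b·Ac²: 3/8·1/9 + 1/8·1/3 = 1/12 ✓
b·A²c: 1/8·1/3 = 1/24 ✓; 4 stages ⇒ order 4.

4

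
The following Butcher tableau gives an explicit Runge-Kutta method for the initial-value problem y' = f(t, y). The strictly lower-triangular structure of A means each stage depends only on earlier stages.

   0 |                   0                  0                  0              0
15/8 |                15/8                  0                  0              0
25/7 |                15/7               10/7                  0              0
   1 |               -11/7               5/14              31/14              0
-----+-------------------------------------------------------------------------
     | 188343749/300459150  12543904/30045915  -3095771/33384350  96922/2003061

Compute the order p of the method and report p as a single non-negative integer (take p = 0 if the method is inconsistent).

b = (188343749/300459150, 12543904/30045915, -3095771/33384350, 96922/2003061)
c = (0, 15/8, 25/7, 1)
Ac = (0, 0, 75/28, 6725/784)
Σ b_i: 188343749/300459150·1 + 12543904/30045915·1 + (-3095771/33384350)·1 + 96922/2003061·1 = 1 ✓
b·c: 12543904/30045915·15/8 + (-3095771/33384350)·25/7 + 96922/2003061·1 = 1/2 ✓
b·c²: 12543904/30045915·225/64 + (-3095771/33384350)·625/49 + 96922/2003061·1 = 1/3 ✓
b·Ac: (-3095771/33384350)·75/28 + 96922/2003061·6725/784 = 1/6 ✓
b·c³: 12543904/30045915·3375/512 + (-3095771/33384350)·15625/343 + 96922/2003061·1 = -319434461/224342832 ≠ 1/4 ⇒ order 3.
b·(c∘Ac): (-3095771/33384350)·1875/196 + 96922/2003061·6725/784 = -3782125/8012244 ≠ 1/8
b·Ac²: (-3095771/33384350)·1125/224 + 96922/2003061·1295125/43904 = 215737385/224342832 ≠ 1/12
b·A²c: 96922/2003061·2325/392 = 766475/2670748 ≠ 1/24

3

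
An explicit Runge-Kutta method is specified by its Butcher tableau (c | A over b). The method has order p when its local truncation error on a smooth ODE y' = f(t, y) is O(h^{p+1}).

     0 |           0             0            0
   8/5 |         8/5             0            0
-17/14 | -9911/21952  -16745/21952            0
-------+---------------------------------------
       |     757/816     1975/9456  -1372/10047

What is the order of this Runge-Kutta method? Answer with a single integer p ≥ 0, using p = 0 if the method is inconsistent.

b = (757/816, 1975/9456, -1372/10047)
c = (0, 8/5, -17/14)
Ac = (0, 0, -3349/2744)
Σ b_i: 757/816·1 + 1975/9456·1 + (-1372/10047)·1 = 1 ✓
b·c: 1975/9456·8/5 + (-1372/10047)·(-17/14) = 1/2 ✓
b·c²: 1975/9456·64/25 + (-1372/10047)·289/196 = 1/3 ✓
b·Ac: (-1372/10047)·(-3349/2744) = 1/6 ✓; 3 stages ⇒ order 3.

3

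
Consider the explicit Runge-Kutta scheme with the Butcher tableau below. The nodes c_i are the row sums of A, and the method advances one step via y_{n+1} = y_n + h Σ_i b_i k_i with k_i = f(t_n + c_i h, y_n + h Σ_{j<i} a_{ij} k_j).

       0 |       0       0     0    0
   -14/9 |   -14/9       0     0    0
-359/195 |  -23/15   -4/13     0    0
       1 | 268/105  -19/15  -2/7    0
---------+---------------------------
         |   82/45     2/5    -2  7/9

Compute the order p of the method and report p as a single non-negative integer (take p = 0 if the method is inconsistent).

b = (82/45, 2/5, -2, 7/9)
c = (0, -14/9, -359/195, 1)
Ac = (0, 0, 56/117, 30668/12285)
Σ b_i: 82/45·1 + 2/5·1 + (-2)·1 + 7/9·1 = 1 ✓
b·c: 2/5·(-14/9) + (-2)·(-359/195) + 7/9·1 = 449/117 ≠ 1/2 ⇒ order 1.

1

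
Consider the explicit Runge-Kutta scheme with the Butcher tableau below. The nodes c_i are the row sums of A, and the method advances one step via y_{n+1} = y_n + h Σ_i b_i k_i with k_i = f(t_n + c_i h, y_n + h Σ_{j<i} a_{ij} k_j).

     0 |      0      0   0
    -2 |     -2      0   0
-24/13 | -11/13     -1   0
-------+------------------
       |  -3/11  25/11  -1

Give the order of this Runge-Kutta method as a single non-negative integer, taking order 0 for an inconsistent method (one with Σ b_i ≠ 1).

1

b = (-3/11, 25/11, -1)
c = (0, -2, -24/13)
Ac = (0, 0, 2)
Σ b_i: (-3/11)·1 + 25/11·1 + (-1)·1 = 1 ✓
b·c: 25/11·(-2) + (-1)·(-24/13) = -386/143 ≠ 1/2 ⇒ order 1.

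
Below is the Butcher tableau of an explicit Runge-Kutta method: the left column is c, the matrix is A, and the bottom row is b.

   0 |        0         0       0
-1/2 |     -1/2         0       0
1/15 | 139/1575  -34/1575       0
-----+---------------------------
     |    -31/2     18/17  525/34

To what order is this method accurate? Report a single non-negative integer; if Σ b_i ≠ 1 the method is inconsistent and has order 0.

b = (-31/2, 18/17, 525/34)
c = (0, -1/2, 1/15)
Ac = (0, 0, 17/1575)
Σ b_i: (-31/2)·1 + 18/17·1 + 525/34·1 = 1 ✓
b·c: 18/17·(-1/2) + 525/34·1/15 = 1/2 ✓
b·c²: 18/17·1/4 + 525/34·1/225 = 1/3 ✓
b·Ac: 525/34·17/1575 = 1/6 ✓; 3 stages ⇒ order 3.

3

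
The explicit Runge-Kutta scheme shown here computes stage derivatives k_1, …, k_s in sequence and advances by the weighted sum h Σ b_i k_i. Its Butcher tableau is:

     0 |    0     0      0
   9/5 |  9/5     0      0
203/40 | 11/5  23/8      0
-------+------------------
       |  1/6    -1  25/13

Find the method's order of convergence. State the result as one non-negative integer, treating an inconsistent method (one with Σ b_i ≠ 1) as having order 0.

b = (1/6, -1, 25/13)
c = (0, 9/5, 203/40)
Ac = (0, 0, 207/40)
Σ b_i: 1/6·1 + (-1)·1 + 25/13·1 = 85/78 ≠ 1 ⇒ order 0.

0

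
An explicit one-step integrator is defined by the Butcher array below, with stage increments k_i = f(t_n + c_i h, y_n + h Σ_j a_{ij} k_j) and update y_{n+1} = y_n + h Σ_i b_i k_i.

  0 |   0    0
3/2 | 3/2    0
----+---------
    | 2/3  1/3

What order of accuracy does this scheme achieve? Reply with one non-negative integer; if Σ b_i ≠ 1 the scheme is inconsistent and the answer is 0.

b = (2/3, 1/3)
c = (0, 3/2)
Σ b_i: 2/3·1 + 1/3·1 = 1 ✓
b·c: 1/3·3/2 = 1/2 ✓; 2 stages ⇒ order 2.

2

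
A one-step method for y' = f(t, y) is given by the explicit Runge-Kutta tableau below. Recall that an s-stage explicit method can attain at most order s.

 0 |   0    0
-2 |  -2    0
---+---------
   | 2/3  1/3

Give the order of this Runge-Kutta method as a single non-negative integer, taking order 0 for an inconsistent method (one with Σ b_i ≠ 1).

b = (2/3, 1/3)
c = (0, -2)
Σ b_i: 2/3·1 + 1/3·1 = 1 ✓
b·c: 1/3·(-2) = -2/3 ≠ 1/2 ⇒ order 1.

1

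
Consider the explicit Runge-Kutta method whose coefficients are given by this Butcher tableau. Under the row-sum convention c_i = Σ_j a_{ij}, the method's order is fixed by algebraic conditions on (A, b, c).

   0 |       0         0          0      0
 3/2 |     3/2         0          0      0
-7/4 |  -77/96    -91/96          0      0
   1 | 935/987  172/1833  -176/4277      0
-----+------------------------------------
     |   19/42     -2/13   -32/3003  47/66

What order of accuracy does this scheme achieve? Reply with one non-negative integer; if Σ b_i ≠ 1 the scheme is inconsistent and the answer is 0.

4

b = (19/42, -2/13, -32/3003, 47/66)
c = (0, 3/2, -7/4, 1)
Ac = (0, 0, -91/64, 10/47)
Σ b_i: 19/42·1 + (-2/13)·1 + (-32/3003)·1 + 47/66·1 = 1 ✓
b·c: (-2/13)·3/2 + (-32/3003)·(-7/4) + 47/66·1 = 1/2 ✓
b·c²: (-2/13)·9/4 + (-32/3003)·49/16 + 47/66·1 = 1/3 ✓
b·Ac: (-32/3003)·(-91/64) + 47/66·10/47 = 1/6 ✓
b·c³: (-2/13)·27/8 + (-32/3003)·(-343/64) + 47/66·1 = 1/4 ✓
b·(c∘Ac): (-32/3003)·637/256 + 47/66·10/47 = 1/8 ✓
b·Ac²: (-32/3003)·(-273/128) + 47/66·4/47 = 1/12 ✓
b·A²c: 47/66·11/188 = 1/24 ✓; 4 stages ⇒ order 4.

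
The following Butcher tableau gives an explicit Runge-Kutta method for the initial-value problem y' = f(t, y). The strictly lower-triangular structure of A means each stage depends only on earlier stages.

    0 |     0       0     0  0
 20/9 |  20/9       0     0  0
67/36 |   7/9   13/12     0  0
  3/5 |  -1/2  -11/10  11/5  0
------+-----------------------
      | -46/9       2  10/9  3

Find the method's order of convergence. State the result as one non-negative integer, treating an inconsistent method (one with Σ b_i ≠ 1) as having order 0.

b = (-46/9, 2, 10/9, 3)
c = (0, 20/9, 67/36, 3/5)
Ac = (0, 0, 65/27, 33/20)
Σ b_i: (-46/9)·1 + 2·1 + 10/9·1 + 3·1 = 1 ✓
b·c: 2·20/9 + 10/9·67/36 + 3·3/5 = 6733/810 ≠ 1/2 ⇒ order 1.

1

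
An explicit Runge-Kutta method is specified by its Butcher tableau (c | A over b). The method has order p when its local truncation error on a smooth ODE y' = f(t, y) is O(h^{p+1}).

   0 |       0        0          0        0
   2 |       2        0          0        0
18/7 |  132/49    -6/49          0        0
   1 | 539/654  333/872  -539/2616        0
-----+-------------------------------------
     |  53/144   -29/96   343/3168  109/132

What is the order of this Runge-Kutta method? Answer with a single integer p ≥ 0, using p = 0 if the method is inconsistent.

b = (53/144, -29/96, 343/3168, 109/132)
c = (0, 2, 18/7, 1)
Ac = (0, 0, -12/49, 51/218)
Σ b_i: 53/144·1 + (-29/96)·1 + 343/3168·1 + 109/132·1 = 1 ✓
b·c: (-29/96)·2 + 343/3168·18/7 + 109/132·1 = 1/2 ✓
b·c²: (-29/96)·4 + 343/3168·324/49 + 109/132·1 = 1/3 ✓
b·Ac: 343/3168·(-12/49) + 109/132·51/218 = 1/6 ✓
b·c³: (-29/96)·8 + 343/3168·5832/343 + 109/132·1 = 1/4 ✓
b·(c∘Ac): 343/3168·(-216/343) + 109/132·51/218 = 1/8 ✓
b·Ac²: 343/3168·(-24/49) + 109/132·18/109 = 1/12 ✓
b·A²c: 109/132·11/218 = 1/24 ✓; 4 stages ⇒ order 4.

4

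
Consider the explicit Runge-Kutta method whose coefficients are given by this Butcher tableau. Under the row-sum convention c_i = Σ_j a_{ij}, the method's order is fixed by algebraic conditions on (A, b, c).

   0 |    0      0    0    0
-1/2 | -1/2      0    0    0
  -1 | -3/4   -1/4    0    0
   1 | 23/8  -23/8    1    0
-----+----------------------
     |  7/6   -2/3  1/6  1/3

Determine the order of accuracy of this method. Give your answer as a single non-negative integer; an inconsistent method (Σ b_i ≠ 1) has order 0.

4

b = (7/6, -2/3, 1/6, 1/3)
c = (0, -1/2, -1, 1)
Ac = (0, 0, 1/8, 7/16)
Σ b_i: 7/6·1 + (-2/3)·1 + 1/6·1 + 1/3·1 = 1 ✓
b·c: (-2/3)·(-1/2) + 1/6·(-1) + 1/3·1 = 1/2 ✓
b·c²: (-2/3)·1/4 + 1/6·1 + 1/3·1 = 1/3 ✓
b·Ac: 1/6·1/8 + 1/3·7/16 = 1/6 ✓
b·c³: (-2/3)·(-1/8) + 1/6·(-1) + 1/3·1 = 1/4 ✓
b·(c∘Ac): 1/6·(-1/8) + 1/3·7/16 = 1/8 ✓
b·Ac²: 1/6·(-1/16) + 1/3·9/32 = 1/12 ✓
b·A²c: 1/3·1/8 = 1/24 ✓; 4 stages ⇒ order 4.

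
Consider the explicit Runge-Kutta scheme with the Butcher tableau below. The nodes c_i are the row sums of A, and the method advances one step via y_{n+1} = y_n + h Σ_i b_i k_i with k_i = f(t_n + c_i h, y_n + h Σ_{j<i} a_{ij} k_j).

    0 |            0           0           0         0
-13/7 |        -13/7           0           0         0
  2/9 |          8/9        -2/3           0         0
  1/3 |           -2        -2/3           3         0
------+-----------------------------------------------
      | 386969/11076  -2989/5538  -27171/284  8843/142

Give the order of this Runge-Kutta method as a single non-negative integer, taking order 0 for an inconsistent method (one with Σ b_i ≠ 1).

b = (386969/11076, -2989/5538, -27171/284, 8843/142)
c = (0, -13/7, 2/9, 1/3)
Ac = (0, 0, 26/21, 40/21)
Σ b_i: 386969/11076·1 + (-2989/5538)·1 + (-27171/284)·1 + 8843/142·1 = 1 ✓
b·c: (-2989/5538)·(-13/7) + (-27171/284)·2/9 + 8843/142·1/3 = 1/2 ✓
b·c²: (-2989/5538)·169/49 + (-27171/284)·4/81 + 8843/142·1/9 = 1/3 ✓
b·Ac: (-27171/284)·26/21 + 8843/142·40/21 = 1/6 ✓
b·c³: (-2989/5538)·(-2197/343) + (-27171/284)·8/729 + 8843/142·1/27 = 189757/40257 ≠ 1/4 ⇒ order 3.
b·(c∘Ac): (-27171/284)·52/189 + 8843/142·40/63 = 59119/4473 ≠ 1/8
b·Ac²: (-27171/284)·(-338/147) + 8843/142·(-2846/1323) = 2308559/26838 ≠ 1/12
b·A²c: 8843/142·26/7 = 114959/497 ≠ 1/24

3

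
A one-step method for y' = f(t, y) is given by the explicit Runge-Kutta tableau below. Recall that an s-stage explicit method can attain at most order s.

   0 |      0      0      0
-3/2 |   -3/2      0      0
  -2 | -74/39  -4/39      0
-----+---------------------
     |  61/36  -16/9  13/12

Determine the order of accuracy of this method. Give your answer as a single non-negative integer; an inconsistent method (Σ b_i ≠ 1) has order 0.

b = (61/36, -16/9, 13/12)
c = (0, -3/2, -2)
Ac = (0, 0, 2/13)
Σ b_i: 61/36·1 + (-16/9)·1 + 13/12·1 = 1 ✓
b·c: (-16/9)·(-3/2) + 13/12·(-2) = 1/2 ✓
b·c²: (-16/9)·9/4 + 13/12·4 = 1/3 ✓
b·Ac: 13/12·2/13 = 1/6 ✓; 3 stages ⇒ order 3.

3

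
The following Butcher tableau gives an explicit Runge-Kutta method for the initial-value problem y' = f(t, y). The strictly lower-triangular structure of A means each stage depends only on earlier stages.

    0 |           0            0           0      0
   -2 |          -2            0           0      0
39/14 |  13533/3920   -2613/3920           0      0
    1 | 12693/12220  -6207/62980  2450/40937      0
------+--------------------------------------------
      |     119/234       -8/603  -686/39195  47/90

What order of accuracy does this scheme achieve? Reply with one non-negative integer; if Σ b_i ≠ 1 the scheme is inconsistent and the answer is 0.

4

b = (119/234, -8/603, -686/39195, 47/90)
c = (0, -2, 39/14, 1)
Ac = (0, 0, 2613/1960, 171/470)
Σ b_i: 119/234·1 + (-8/603)·1 + (-686/39195)·1 + 47/90·1 = 1 ✓
b·c: (-8/603)·(-2) + (-686/39195)·39/14 + 47/90·1 = 1/2 ✓
b·c²: (-8/603)·4 + (-686/39195)·1521/196 + 47/90·1 = 1/3 ✓
b·Ac: (-686/39195)·2613/1960 + 47/90·171/470 = 1/6 ✓
b·c³: (-8/603)·(-8) + (-686/39195)·59319/2744 + 47/90·1 = 1/4 ✓
b·(c∘Ac): (-686/39195)·101907/27440 + 47/90·171/470 = 1/8 ✓
b·Ac²: (-686/39195)·(-2613/980) + 47/90·33/470 = 1/12 ✓
b·A²c: 47/90·15/188 = 1/24 ✓; 4 stages ⇒ order 4.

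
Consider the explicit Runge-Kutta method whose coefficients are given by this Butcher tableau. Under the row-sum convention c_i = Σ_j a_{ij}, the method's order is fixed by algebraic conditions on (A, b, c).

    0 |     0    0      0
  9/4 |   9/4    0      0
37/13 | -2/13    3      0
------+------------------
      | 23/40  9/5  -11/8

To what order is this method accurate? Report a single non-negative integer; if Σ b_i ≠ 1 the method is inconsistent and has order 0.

b = (23/40, 9/5, -11/8)
c = (0, 9/4, 37/13)
Ac = (0, 0, 27/4)
Σ b_i: 23/40·1 + 9/5·1 + (-11/8)·1 = 1 ✓
b·c: 9/5·9/4 + (-11/8)·37/13 = 71/520 ≠ 1/2 ⇒ order 1.

1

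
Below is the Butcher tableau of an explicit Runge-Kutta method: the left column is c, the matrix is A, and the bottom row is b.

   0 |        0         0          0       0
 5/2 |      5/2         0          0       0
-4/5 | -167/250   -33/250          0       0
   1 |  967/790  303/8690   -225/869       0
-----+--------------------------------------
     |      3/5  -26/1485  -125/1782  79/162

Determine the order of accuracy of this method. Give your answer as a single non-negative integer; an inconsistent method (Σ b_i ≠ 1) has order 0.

4

b = (3/5, -26/1485, -125/1782, 79/162)
c = (0, 5/2, -4/5, 1)
Ac = (0, 0, -33/100, 93/316)
Σ b_i: 3/5·1 + (-26/1485)·1 + (-125/1782)·1 + 79/162·1 = 1 ✓
b·c: (-26/1485)·5/2 + (-125/1782)·(-4/5) + 79/162·1 = 1/2 ✓
b·c²: (-26/1485)·25/4 + (-125/1782)·16/25 + 79/162·1 = 1/3 ✓
b·Ac: (-125/1782)·(-33/100) + 79/162·93/316 = 1/6 ✓
b·c³: (-26/1485)·125/8 + (-125/1782)·(-64/125) + 79/162·1 = 1/4 ✓
b·(c∘Ac): (-125/1782)·33/125 + 79/162·93/316 = 1/8 ✓
b·Ac²: (-125/1782)·(-33/40) + 79/162·33/632 = 1/12 ✓
b·A²c: 79/162·27/316 = 1/24 ✓; 4 stages ⇒ order 4.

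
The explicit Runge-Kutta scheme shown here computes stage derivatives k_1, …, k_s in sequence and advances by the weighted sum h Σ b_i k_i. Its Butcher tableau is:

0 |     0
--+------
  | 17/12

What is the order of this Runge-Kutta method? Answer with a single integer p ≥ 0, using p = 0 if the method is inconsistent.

b = (17/12)
c = (0)
Σ b_i: 17/12·1 = 17/12 ≠ 1 ⇒ order 0.

0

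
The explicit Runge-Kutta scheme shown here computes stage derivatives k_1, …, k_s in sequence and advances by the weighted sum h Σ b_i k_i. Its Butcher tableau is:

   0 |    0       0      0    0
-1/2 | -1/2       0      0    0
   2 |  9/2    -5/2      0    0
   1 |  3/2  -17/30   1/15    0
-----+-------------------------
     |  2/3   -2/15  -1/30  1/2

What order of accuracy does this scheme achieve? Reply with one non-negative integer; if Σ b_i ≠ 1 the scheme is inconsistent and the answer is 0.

b = (2/3, -2/15, -1/30, 1/2)
c = (0, -1/2, 2, 1)
Ac = (0, 0, 5/4, 5/12)
Σ b_i: 2/3·1 + (-2/15)·1 + (-1/30)·1 + 1/2·1 = 1 ✓
b·c: (-2/15)·(-1/2) + (-1/30)·2 + 1/2·1 = 1/2 ✓
b·c²: (-2/15)·1/4 + (-1/30)·4 + 1/2·1 = 1/3 ✓
b·Ac: (-1/30)·5/4 + 1/2·5/12 = 1/6 ✓
b·c³: (-2/15)·(-1/8) + (-1/30)·8 + 1/2·1 = 1/4 ✓
b·(c∘Ac): (-1/30)·5/2 + 1/2·5/12 = 1/8 ✓
b·Ac²: (-1/30)·(-5/8) + 1/2·1/8 = 1/12 ✓
b·A²c: 1/2·1/12 = 1/24 ✓; 4 stages ⇒ order 4.

4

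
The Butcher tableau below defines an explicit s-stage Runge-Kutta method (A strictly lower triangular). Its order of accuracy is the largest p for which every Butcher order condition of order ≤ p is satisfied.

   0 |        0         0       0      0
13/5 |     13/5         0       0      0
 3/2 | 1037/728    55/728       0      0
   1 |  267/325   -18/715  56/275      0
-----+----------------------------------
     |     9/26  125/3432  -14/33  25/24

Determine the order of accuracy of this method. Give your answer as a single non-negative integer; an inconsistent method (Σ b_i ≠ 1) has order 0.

b = (9/26, 125/3432, -14/33, 25/24)
c = (0, 13/5, 3/2, 1)
Ac = (0, 0, 11/56, 6/25)
Σ b_i: 9/26·1 + 125/3432·1 + (-14/33)·1 + 25/24·1 = 1 ✓
b·c: 125/3432·13/5 + (-14/33)·3/2 + 25/24·1 = 1/2 ✓
b·c²: 125/3432·169/25 + (-14/33)·9/4 + 25/24·1 = 1/3 ✓
b·Ac: (-14/33)·11/56 + 25/24·6/25 = 1/6 ✓
b·c³: 125/3432·2197/125 + (-14/33)·27/8 + 25/24·1 = 1/4 ✓
b·(c∘Ac): (-14/33)·33/112 + 25/24·6/25 = 1/8 ✓
b·Ac²: (-14/33)·143/280 + 25/24·36/125 = 1/12 ✓
b·A²c: 25/24·1/25 = 1/24 ✓; 4 stages ⇒ order 4.

4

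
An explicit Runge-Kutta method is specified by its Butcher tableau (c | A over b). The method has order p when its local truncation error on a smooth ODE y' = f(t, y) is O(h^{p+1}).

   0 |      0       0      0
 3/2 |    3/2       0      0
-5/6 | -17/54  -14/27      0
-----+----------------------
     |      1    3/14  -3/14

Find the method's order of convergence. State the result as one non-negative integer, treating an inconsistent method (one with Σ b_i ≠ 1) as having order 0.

b = (1, 3/14, -3/14)
c = (0, 3/2, -5/6)
Ac = (0, 0, -7/9)
Σ b_i: 1·1 + 3/14·1 + (-3/14)·1 = 1 ✓
b·c: 3/14·3/2 + (-3/14)·(-5/6) = 1/2 ✓
b·c²: 3/14·9/4 + (-3/14)·25/36 = 1/3 ✓
b·Ac: (-3/14)·(-7/9) = 1/6 ✓; 3 stages ⇒ order 3.

3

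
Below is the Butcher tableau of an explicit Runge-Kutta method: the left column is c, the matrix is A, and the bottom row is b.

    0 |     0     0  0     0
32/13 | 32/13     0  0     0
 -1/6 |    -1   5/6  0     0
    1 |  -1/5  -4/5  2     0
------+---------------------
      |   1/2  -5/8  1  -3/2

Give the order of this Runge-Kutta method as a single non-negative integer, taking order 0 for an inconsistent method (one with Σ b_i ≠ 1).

b = (1/2, -5/8, 1, -3/2)
c = (0, 32/13, -1/6, 1)
Ac = (0, 0, 80/39, -449/195)
Σ b_i: 1/2·1 + (-5/8)·1 + 1·1 + (-3/2)·1 = -5/8 ≠ 1 ⇒ order 0.

0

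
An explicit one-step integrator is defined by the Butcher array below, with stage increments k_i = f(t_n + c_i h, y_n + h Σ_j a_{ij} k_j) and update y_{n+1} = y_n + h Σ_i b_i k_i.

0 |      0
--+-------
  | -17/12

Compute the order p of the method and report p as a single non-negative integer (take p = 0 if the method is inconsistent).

b = (-17/12)
c = (0)
Σ b_i: (-17/12)·1 = -17/12 ≠ 1 ⇒ order 0.

0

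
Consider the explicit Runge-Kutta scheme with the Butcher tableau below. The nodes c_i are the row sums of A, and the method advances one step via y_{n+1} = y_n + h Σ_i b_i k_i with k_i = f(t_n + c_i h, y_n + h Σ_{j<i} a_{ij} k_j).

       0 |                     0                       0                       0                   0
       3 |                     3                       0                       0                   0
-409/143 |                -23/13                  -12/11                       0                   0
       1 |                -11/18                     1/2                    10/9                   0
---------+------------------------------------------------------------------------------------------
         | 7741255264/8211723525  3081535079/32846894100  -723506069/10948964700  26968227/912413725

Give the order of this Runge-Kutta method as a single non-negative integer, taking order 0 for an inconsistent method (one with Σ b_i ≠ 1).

3

b = (7741255264/8211723525, 3081535079/32846894100, -723506069/10948964700, 26968227/912413725)
c = (0, 3, -409/143, 1)
Ac = (0, 0, -36/11, -4319/2574)
Σ b_i: 7741255264/8211723525·1 + 3081535079/32846894100·1 + (-723506069/10948964700)·1 + 26968227/912413725·1 = 1 ✓
b·c: 3081535079/32846894100·3 + (-723506069/10948964700)·(-409/143) + 26968227/912413725·1 = 1/2 ✓
b·c²: 3081535079/32846894100·9 + (-723506069/10948964700)·167281/20449 + 26968227/912413725·1 = 1/3 ✓
b·Ac: (-723506069/10948964700)·(-36/11) + 26968227/912413725·(-4319/2574) = 1/6 ✓
b·c³: 3081535079/32846894100·27 + (-723506069/10948964700)·(-68417929/2924207) + 26968227/912413725·1 = 3216453935077/782850976050 ≠ 1/4 ⇒ order 3.
b·(c∘Ac): (-723506069/10948964700)·14724/1573 + 26968227/912413725·(-4319/2574) = -3657679283/5474482350 ≠ 1/8
b·Ac²: (-723506069/10948964700)·(-108/11) + 26968227/912413725·5001989/368082 = 164468258989/156570195210 ≠ 1/12
b·A²c: 26968227/912413725·(-40/11) = -19613256/182482745 ≠ 1/24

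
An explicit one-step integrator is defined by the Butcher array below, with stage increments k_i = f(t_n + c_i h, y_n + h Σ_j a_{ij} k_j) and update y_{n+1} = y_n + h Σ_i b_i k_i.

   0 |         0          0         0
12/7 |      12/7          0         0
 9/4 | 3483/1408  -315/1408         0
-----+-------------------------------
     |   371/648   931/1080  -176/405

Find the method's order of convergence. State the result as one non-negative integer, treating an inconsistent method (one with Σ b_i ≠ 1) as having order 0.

b = (371/648, 931/1080, -176/405)
c = (0, 12/7, 9/4)
Ac = (0, 0, -135/352)
Σ b_i: 371/648·1 + 931/1080·1 + (-176/405)·1 = 1 ✓
b·c: 931/1080·12/7 + (-176/405)·9/4 = 1/2 ✓
b·c²: 931/1080·144/49 + (-176/405)·81/16 = 1/3 ✓
b·Ac: (-176/405)·(-135/352) = 1/6 ✓; 3 stages ⇒ order 3.

3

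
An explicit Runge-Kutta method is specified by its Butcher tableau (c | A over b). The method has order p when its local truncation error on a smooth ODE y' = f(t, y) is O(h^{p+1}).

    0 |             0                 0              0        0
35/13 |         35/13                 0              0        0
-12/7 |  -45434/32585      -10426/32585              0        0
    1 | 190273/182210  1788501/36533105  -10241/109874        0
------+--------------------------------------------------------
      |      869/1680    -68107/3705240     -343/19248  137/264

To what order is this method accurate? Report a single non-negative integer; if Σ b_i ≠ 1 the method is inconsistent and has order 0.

b = (869/1680, -68107/3705240, -343/19248, 137/264)
c = (0, 35/13, -12/7, 1)
Ac = (0, 0, -802/931, 759/2603)
Σ b_i: 869/1680·1 + (-68107/3705240)·1 + (-343/19248)·1 + 137/264·1 = 1 ✓
b·c: (-68107/3705240)·35/13 + (-343/19248)·(-12/7) + 137/264·1 = 1/2 ✓
b·c²: (-68107/3705240)·1225/169 + (-343/19248)·144/49 + 137/264·1 = 1/3 ✓
b·Ac: (-343/19248)·(-802/931) + 137/264·759/2603 = 1/6 ✓
b·c³: (-68107/3705240)·42875/2197 + (-343/19248)·(-1728/343) + 137/264·1 = 1/4 ✓
b·(c∘Ac): (-343/19248)·9624/6517 + 137/264·759/2603 = 1/8 ✓
b·Ac²: (-343/19248)·(-4010/1729) + 137/264·2739/33839 = 1/12 ✓
b·A²c: 137/264·11/137 = 1/24 ✓; 4 stages ⇒ order 4.

4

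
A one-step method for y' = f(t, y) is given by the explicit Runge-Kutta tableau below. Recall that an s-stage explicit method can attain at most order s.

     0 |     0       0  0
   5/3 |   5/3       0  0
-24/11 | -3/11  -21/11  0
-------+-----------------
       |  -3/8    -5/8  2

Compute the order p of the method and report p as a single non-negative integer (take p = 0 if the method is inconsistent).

1

b = (-3/8, -5/8, 2)
c = (0, 5/3, -24/11)
Ac = (0, 0, -35/11)
Σ b_i: (-3/8)·1 + (-5/8)·1 + 2·1 = 1 ✓
b·c: (-5/8)·5/3 + 2·(-24/11) = -1427/264 ≠ 1/2 ⇒ order 1.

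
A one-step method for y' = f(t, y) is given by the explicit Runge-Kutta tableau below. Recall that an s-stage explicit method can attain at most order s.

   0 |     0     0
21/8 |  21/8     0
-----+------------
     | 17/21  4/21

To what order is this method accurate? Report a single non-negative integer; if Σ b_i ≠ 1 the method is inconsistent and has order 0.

2

b = (17/21, 4/21)
c = (0, 21/8)
Σ b_i: 17/21·1 + 4/21·1 = 1 ✓
b·c: 4/21·21/8 = 1/2 ✓; 2 stages ⇒ order 2.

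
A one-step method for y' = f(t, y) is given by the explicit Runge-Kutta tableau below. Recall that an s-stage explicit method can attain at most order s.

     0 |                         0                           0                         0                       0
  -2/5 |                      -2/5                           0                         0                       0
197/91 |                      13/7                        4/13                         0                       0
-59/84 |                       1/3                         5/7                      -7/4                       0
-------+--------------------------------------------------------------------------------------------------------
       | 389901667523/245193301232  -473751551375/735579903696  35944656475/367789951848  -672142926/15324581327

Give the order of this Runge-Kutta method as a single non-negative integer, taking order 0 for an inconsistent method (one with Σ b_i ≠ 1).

3

b = (389901667523/245193301232, -473751551375/735579903696, 35944656475/367789951848, -672142926/15324581327)
c = (0, -2/5, 197/91, -59/84)
Ac = (0, 0, -8/65, -1483/364)
Σ b_i: 389901667523/245193301232·1 + (-473751551375/735579903696)·1 + 35944656475/367789951848·1 + (-672142926/15324581327)·1 = 1 ✓
b·c: (-473751551375/735579903696)·(-2/5) + 35944656475/367789951848·197/91 + (-672142926/15324581327)·(-59/84) = 1/2 ✓
b·c²: (-473751551375/735579903696)·4/25 + 35944656475/367789951848·38809/8281 + (-672142926/15324581327)·3481/7056 = 1/3 ✓
b·Ac: 35944656475/367789951848·(-8/65) + (-672142926/15324581327)·(-1483/364) = 1/6 ✓
b·c³: (-473751551375/735579903696)·(-8/125) + 35944656475/367789951848·7645373/753571 + (-672142926/15324581327)·(-205379/592704) = 2946205312979017/2811386391926112 ≠ 1/4 ⇒ order 3.
b·(c∘Ac): 35944656475/367789951848·(-1576/5915) + (-672142926/15324581327)·87497/30576 = -390174532901/2574529662936 ≠ 1/8
b·Ac²: 35944656475/367789951848·16/325 + (-672142926/15324581327)·(-191341/23660) = 2148676048319/5976586717530 ≠ 1/12
b·A²c: (-672142926/15324581327)·14/65 = -723846228/76622906635 ≠ 1/24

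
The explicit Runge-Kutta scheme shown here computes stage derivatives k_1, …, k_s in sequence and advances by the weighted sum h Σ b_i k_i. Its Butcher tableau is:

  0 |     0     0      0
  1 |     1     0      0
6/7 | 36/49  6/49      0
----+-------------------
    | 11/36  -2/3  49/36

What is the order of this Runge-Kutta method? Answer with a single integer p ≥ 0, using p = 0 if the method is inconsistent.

b = (11/36, -2/3, 49/36)
c = (0, 1, 6/7)
Ac = (0, 0, 6/49)
Σ b_i: 11/36·1 + (-2/3)·1 + 49/36·1 = 1 ✓
b·c: (-2/3)·1 + 49/36·6/7 = 1/2 ✓
b·c²: (-2/3)·1 + 49/36·36/49 = 1/3 ✓
b·Ac: 49/36·6/49 = 1/6 ✓; 3 stages ⇒ order 3.

3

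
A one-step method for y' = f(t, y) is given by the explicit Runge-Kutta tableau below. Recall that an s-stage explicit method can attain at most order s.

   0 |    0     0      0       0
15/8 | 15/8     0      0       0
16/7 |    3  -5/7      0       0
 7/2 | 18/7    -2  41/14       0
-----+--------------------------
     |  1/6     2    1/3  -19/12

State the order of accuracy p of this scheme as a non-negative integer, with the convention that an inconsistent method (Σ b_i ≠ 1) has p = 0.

b = (1/6, 2, 1/3, -19/12)
c = (0, 15/8, 16/7, 7/2)
Ac = (0, 0, -75/56, 577/196)
Σ b_i: 1/6·1 + 2·1 + 1/3·1 + (-19/12)·1 = 11/12 ≠ 1 ⇒ order 0.

0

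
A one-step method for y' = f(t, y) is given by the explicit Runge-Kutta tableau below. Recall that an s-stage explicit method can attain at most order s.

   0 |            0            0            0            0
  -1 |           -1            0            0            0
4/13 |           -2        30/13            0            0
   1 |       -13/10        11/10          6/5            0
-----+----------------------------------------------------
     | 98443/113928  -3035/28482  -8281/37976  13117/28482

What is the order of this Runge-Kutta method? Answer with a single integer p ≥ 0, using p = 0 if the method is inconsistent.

3

b = (98443/113928, -3035/28482, -8281/37976, 13117/28482)
c = (0, -1, 4/13, 1)
Ac = (0, 0, -30/13, -19/26)
Σ b_i: 98443/113928·1 + (-3035/28482)·1 + (-8281/37976)·1 + 13117/28482·1 = 1 ✓
b·c: (-3035/28482)·(-1) + (-8281/37976)·4/13 + 13117/28482·1 = 1/2 ✓
b·c²: (-3035/28482)·1 + (-8281/37976)·16/169 + 13117/28482·1 = 1/3 ✓
b·Ac: (-8281/37976)·(-30/13) + 13117/28482·(-19/26) = 1/6 ✓
b·c³: (-3035/28482)·(-1) + (-8281/37976)·64/2197 + 13117/28482·1 = 34604/61711 ≠ 1/4 ⇒ order 3.
b·(c∘Ac): (-8281/37976)·(-120/169) + 13117/28482·(-19/26) = -10351/56964 ≠ 1/8
b·Ac²: (-8281/37976)·30/13 + 13117/28482·2051/1690 = 103117/1851330 ≠ 1/12
b·A²c: 13117/28482·(-36/13) = -6054/4747 ≠ 1/24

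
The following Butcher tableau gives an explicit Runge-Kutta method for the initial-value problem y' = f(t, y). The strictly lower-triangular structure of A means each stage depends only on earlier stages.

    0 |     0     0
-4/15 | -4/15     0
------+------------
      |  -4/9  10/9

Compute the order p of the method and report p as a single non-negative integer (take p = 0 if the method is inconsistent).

0

b = (-4/9, 10/9)
c = (0, -4/15)
Σ b_i: (-4/9)·1 + 10/9·1 = 2/3 ≠ 1 ⇒ order 0.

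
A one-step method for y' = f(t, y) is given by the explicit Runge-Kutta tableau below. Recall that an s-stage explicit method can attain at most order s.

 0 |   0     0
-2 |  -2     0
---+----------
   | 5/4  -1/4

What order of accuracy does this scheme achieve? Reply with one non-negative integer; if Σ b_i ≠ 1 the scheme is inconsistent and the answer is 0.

b = (5/4, -1/4)
c = (0, -2)
Σ b_i: 5/4·1 + (-1/4)·1 = 1 ✓
b·c: (-1/4)·(-2) = 1/2 ✓; 2 stages ⇒ order 2.

2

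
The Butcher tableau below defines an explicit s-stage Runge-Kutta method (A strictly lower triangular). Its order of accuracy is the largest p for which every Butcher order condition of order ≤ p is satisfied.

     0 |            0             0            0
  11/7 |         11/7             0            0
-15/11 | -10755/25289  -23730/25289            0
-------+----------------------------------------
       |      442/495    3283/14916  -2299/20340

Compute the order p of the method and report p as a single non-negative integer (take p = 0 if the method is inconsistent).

b = (442/495, 3283/14916, -2299/20340)
c = (0, 11/7, -15/11)
Ac = (0, 0, -3390/2299)
Σ b_i: 442/495·1 + 3283/14916·1 + (-2299/20340)·1 = 1 ✓
b·c: 3283/14916·11/7 + (-2299/20340)·(-15/11) = 1/2 ✓
b·c²: 3283/14916·121/49 + (-2299/20340)·225/121 = 1/3 ✓
b·Ac: (-2299/20340)·(-3390/2299) = 1/6 ✓; 3 stages ⇒ order 3.

3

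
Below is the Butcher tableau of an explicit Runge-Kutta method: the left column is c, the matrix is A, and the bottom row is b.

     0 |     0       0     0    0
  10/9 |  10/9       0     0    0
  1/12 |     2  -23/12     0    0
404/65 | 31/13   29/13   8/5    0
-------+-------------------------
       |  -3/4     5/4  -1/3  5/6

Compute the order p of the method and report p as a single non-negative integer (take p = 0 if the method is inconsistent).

b = (-3/4, 5/4, -1/3, 5/6)
c = (0, 10/9, 1/12, 404/65)
Ac = (0, 0, -115/54, 1528/585)
Σ b_i: (-3/4)·1 + 5/4·1 + (-1/3)·1 + 5/6·1 = 1 ✓
b·c: 5/4·10/9 + (-1/3)·1/12 + 5/6·404/65 = 3061/468 ≠ 1/2 ⇒ order 1.

1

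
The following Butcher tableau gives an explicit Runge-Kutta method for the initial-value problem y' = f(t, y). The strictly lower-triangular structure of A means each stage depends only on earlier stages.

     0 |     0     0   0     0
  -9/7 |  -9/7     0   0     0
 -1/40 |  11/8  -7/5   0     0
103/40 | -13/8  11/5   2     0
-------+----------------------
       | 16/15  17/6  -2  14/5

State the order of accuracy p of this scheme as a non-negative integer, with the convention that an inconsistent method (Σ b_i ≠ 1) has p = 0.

b = (16/15, 17/6, -2, 14/5)
c = (0, -9/7, -1/40, 103/40)
Ac = (0, 0, 9/5, -403/140)
Σ b_i: 16/15·1 + 17/6·1 + (-2)·1 + 14/5·1 = 47/10 ≠ 1 ⇒ order 0.

0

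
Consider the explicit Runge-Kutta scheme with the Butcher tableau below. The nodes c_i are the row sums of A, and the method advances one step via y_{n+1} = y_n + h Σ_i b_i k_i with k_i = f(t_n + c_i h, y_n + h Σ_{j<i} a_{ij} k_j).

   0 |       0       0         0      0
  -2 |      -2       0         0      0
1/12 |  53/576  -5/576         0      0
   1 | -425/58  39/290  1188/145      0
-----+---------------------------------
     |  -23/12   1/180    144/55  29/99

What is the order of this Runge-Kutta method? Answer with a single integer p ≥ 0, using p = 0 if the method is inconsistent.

4

b = (-23/12, 1/180, 144/55, 29/99)
c = (0, -2, 1/12, 1)
Ac = (0, 0, 5/288, 12/29)
Σ b_i: (-23/12)·1 + 1/180·1 + 144/55·1 + 29/99·1 = 1 ✓
b·c: 1/180·(-2) + 144/55·1/12 + 29/99·1 = 1/2 ✓
b·c²: 1/180·4 + 144/55·1/144 + 29/99·1 = 1/3 ✓
b·Ac: 144/55·5/288 + 29/99·12/29 = 1/6 ✓
b·c³: 1/180·(-8) + 144/55·1/1728 + 29/99·1 = 1/4 ✓
b·(c∘Ac): 144/55·5/3456 + 29/99·12/29 = 1/8 ✓
b·Ac²: 144/55·(-5/144) + 29/99·69/116 = 1/12 ✓
b·A²c: 29/99·33/232 = 1/24 ✓; 4 stages ⇒ order 4.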